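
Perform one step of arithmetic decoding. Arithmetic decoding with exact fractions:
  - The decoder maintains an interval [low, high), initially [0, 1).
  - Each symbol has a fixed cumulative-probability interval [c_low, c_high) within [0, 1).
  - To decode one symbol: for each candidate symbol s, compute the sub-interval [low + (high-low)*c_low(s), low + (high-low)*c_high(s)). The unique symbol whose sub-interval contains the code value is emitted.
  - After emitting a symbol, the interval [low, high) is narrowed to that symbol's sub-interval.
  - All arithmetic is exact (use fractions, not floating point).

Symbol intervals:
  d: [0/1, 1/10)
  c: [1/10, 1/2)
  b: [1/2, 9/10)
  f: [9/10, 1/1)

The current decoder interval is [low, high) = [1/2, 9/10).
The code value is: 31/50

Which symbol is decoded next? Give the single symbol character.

Answer: c

Derivation:
Interval width = high − low = 9/10 − 1/2 = 2/5
Scaled code = (code − low) / width = (31/50 − 1/2) / 2/5 = 3/10
  d: [0/1, 1/10) 
  c: [1/10, 1/2) ← scaled code falls here ✓
  b: [1/2, 9/10) 
  f: [9/10, 1/1) 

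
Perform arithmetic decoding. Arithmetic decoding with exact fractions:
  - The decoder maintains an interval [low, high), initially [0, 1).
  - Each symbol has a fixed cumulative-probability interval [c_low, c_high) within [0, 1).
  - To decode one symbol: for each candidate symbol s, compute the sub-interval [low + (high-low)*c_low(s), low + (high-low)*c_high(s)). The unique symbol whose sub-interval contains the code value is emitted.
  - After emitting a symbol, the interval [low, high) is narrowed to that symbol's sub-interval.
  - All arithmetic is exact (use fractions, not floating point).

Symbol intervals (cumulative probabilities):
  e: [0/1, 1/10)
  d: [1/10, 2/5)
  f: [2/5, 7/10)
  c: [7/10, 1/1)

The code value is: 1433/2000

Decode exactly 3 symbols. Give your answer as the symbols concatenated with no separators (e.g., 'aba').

Step 1: interval [0/1, 1/1), width = 1/1 - 0/1 = 1/1
  'e': [0/1 + 1/1*0/1, 0/1 + 1/1*1/10) = [0/1, 1/10)
  'd': [0/1 + 1/1*1/10, 0/1 + 1/1*2/5) = [1/10, 2/5)
  'f': [0/1 + 1/1*2/5, 0/1 + 1/1*7/10) = [2/5, 7/10)
  'c': [0/1 + 1/1*7/10, 0/1 + 1/1*1/1) = [7/10, 1/1) <- contains code 1433/2000
  emit 'c', narrow to [7/10, 1/1)
Step 2: interval [7/10, 1/1), width = 1/1 - 7/10 = 3/10
  'e': [7/10 + 3/10*0/1, 7/10 + 3/10*1/10) = [7/10, 73/100) <- contains code 1433/2000
  'd': [7/10 + 3/10*1/10, 7/10 + 3/10*2/5) = [73/100, 41/50)
  'f': [7/10 + 3/10*2/5, 7/10 + 3/10*7/10) = [41/50, 91/100)
  'c': [7/10 + 3/10*7/10, 7/10 + 3/10*1/1) = [91/100, 1/1)
  emit 'e', narrow to [7/10, 73/100)
Step 3: interval [7/10, 73/100), width = 73/100 - 7/10 = 3/100
  'e': [7/10 + 3/100*0/1, 7/10 + 3/100*1/10) = [7/10, 703/1000)
  'd': [7/10 + 3/100*1/10, 7/10 + 3/100*2/5) = [703/1000, 89/125)
  'f': [7/10 + 3/100*2/5, 7/10 + 3/100*7/10) = [89/125, 721/1000) <- contains code 1433/2000
  'c': [7/10 + 3/100*7/10, 7/10 + 3/100*1/1) = [721/1000, 73/100)
  emit 'f', narrow to [89/125, 721/1000)

Answer: cef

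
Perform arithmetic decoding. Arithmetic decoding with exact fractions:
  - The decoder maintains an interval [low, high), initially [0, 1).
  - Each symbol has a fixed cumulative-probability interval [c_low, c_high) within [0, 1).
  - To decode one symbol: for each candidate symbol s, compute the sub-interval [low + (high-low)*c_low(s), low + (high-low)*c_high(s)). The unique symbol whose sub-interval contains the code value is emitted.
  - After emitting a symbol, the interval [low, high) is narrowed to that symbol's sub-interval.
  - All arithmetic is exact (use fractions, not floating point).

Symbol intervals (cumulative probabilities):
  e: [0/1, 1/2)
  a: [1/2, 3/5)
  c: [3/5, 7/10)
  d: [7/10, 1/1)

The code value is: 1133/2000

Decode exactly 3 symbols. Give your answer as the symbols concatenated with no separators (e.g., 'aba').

Step 1: interval [0/1, 1/1), width = 1/1 - 0/1 = 1/1
  'e': [0/1 + 1/1*0/1, 0/1 + 1/1*1/2) = [0/1, 1/2)
  'a': [0/1 + 1/1*1/2, 0/1 + 1/1*3/5) = [1/2, 3/5) <- contains code 1133/2000
  'c': [0/1 + 1/1*3/5, 0/1 + 1/1*7/10) = [3/5, 7/10)
  'd': [0/1 + 1/1*7/10, 0/1 + 1/1*1/1) = [7/10, 1/1)
  emit 'a', narrow to [1/2, 3/5)
Step 2: interval [1/2, 3/5), width = 3/5 - 1/2 = 1/10
  'e': [1/2 + 1/10*0/1, 1/2 + 1/10*1/2) = [1/2, 11/20)
  'a': [1/2 + 1/10*1/2, 1/2 + 1/10*3/5) = [11/20, 14/25)
  'c': [1/2 + 1/10*3/5, 1/2 + 1/10*7/10) = [14/25, 57/100) <- contains code 1133/2000
  'd': [1/2 + 1/10*7/10, 1/2 + 1/10*1/1) = [57/100, 3/5)
  emit 'c', narrow to [14/25, 57/100)
Step 3: interval [14/25, 57/100), width = 57/100 - 14/25 = 1/100
  'e': [14/25 + 1/100*0/1, 14/25 + 1/100*1/2) = [14/25, 113/200)
  'a': [14/25 + 1/100*1/2, 14/25 + 1/100*3/5) = [113/200, 283/500)
  'c': [14/25 + 1/100*3/5, 14/25 + 1/100*7/10) = [283/500, 567/1000) <- contains code 1133/2000
  'd': [14/25 + 1/100*7/10, 14/25 + 1/100*1/1) = [567/1000, 57/100)
  emit 'c', narrow to [283/500, 567/1000)

Answer: acc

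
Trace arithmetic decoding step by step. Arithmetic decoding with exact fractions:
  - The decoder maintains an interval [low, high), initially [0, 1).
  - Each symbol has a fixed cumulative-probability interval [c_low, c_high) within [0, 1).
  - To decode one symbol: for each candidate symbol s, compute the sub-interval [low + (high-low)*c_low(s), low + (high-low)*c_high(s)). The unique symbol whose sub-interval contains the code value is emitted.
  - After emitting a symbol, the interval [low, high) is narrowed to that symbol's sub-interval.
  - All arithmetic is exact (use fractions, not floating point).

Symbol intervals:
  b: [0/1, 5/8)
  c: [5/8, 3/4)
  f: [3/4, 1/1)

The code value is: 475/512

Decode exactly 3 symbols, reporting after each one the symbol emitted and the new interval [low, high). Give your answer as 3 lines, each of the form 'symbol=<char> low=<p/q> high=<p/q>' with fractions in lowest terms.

Step 1: interval [0/1, 1/1), width = 1/1 - 0/1 = 1/1
  'b': [0/1 + 1/1*0/1, 0/1 + 1/1*5/8) = [0/1, 5/8)
  'c': [0/1 + 1/1*5/8, 0/1 + 1/1*3/4) = [5/8, 3/4)
  'f': [0/1 + 1/1*3/4, 0/1 + 1/1*1/1) = [3/4, 1/1) <- contains code 475/512
  emit 'f', narrow to [3/4, 1/1)
Step 2: interval [3/4, 1/1), width = 1/1 - 3/4 = 1/4
  'b': [3/4 + 1/4*0/1, 3/4 + 1/4*5/8) = [3/4, 29/32)
  'c': [3/4 + 1/4*5/8, 3/4 + 1/4*3/4) = [29/32, 15/16) <- contains code 475/512
  'f': [3/4 + 1/4*3/4, 3/4 + 1/4*1/1) = [15/16, 1/1)
  emit 'c', narrow to [29/32, 15/16)
Step 3: interval [29/32, 15/16), width = 15/16 - 29/32 = 1/32
  'b': [29/32 + 1/32*0/1, 29/32 + 1/32*5/8) = [29/32, 237/256)
  'c': [29/32 + 1/32*5/8, 29/32 + 1/32*3/4) = [237/256, 119/128) <- contains code 475/512
  'f': [29/32 + 1/32*3/4, 29/32 + 1/32*1/1) = [119/128, 15/16)
  emit 'c', narrow to [237/256, 119/128)

Answer: symbol=f low=3/4 high=1/1
symbol=c low=29/32 high=15/16
symbol=c low=237/256 high=119/128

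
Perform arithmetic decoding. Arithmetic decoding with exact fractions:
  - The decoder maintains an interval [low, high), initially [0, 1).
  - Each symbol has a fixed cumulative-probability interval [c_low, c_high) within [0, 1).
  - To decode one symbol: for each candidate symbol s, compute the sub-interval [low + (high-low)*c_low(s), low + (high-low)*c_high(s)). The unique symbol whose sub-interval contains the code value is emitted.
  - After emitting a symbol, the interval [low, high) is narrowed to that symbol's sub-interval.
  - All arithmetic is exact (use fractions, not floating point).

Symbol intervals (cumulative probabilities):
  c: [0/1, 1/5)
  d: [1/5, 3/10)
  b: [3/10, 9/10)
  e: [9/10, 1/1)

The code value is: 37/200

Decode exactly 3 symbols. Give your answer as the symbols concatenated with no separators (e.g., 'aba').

Answer: ced

Derivation:
Step 1: interval [0/1, 1/1), width = 1/1 - 0/1 = 1/1
  'c': [0/1 + 1/1*0/1, 0/1 + 1/1*1/5) = [0/1, 1/5) <- contains code 37/200
  'd': [0/1 + 1/1*1/5, 0/1 + 1/1*3/10) = [1/5, 3/10)
  'b': [0/1 + 1/1*3/10, 0/1 + 1/1*9/10) = [3/10, 9/10)
  'e': [0/1 + 1/1*9/10, 0/1 + 1/1*1/1) = [9/10, 1/1)
  emit 'c', narrow to [0/1, 1/5)
Step 2: interval [0/1, 1/5), width = 1/5 - 0/1 = 1/5
  'c': [0/1 + 1/5*0/1, 0/1 + 1/5*1/5) = [0/1, 1/25)
  'd': [0/1 + 1/5*1/5, 0/1 + 1/5*3/10) = [1/25, 3/50)
  'b': [0/1 + 1/5*3/10, 0/1 + 1/5*9/10) = [3/50, 9/50)
  'e': [0/1 + 1/5*9/10, 0/1 + 1/5*1/1) = [9/50, 1/5) <- contains code 37/200
  emit 'e', narrow to [9/50, 1/5)
Step 3: interval [9/50, 1/5), width = 1/5 - 9/50 = 1/50
  'c': [9/50 + 1/50*0/1, 9/50 + 1/50*1/5) = [9/50, 23/125)
  'd': [9/50 + 1/50*1/5, 9/50 + 1/50*3/10) = [23/125, 93/500) <- contains code 37/200
  'b': [9/50 + 1/50*3/10, 9/50 + 1/50*9/10) = [93/500, 99/500)
  'e': [9/50 + 1/50*9/10, 9/50 + 1/50*1/1) = [99/500, 1/5)
  emit 'd', narrow to [23/125, 93/500)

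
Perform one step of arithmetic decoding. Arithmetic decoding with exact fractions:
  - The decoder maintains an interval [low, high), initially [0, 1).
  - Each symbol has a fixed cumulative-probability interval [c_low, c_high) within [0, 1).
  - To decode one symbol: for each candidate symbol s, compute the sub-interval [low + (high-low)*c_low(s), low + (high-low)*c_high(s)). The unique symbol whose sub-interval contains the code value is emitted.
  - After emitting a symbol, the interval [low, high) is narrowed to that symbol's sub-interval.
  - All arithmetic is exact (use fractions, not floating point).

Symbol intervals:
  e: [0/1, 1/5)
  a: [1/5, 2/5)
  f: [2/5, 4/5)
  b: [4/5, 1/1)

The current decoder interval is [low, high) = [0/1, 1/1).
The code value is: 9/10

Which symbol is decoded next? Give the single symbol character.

Answer: b

Derivation:
Interval width = high − low = 1/1 − 0/1 = 1/1
Scaled code = (code − low) / width = (9/10 − 0/1) / 1/1 = 9/10
  e: [0/1, 1/5) 
  a: [1/5, 2/5) 
  f: [2/5, 4/5) 
  b: [4/5, 1/1) ← scaled code falls here ✓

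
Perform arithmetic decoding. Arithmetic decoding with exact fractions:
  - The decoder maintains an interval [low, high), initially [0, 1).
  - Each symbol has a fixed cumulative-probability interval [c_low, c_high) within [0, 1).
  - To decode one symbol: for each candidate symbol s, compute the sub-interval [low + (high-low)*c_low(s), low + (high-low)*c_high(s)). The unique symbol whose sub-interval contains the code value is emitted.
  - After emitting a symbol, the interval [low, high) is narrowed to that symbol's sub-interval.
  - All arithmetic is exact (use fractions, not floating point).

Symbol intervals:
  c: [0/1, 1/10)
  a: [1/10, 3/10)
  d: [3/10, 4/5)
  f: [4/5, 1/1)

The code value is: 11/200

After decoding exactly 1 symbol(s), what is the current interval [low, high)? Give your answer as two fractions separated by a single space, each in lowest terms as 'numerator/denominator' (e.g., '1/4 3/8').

Answer: 0/1 1/10

Derivation:
Step 1: interval [0/1, 1/1), width = 1/1 - 0/1 = 1/1
  'c': [0/1 + 1/1*0/1, 0/1 + 1/1*1/10) = [0/1, 1/10) <- contains code 11/200
  'a': [0/1 + 1/1*1/10, 0/1 + 1/1*3/10) = [1/10, 3/10)
  'd': [0/1 + 1/1*3/10, 0/1 + 1/1*4/5) = [3/10, 4/5)
  'f': [0/1 + 1/1*4/5, 0/1 + 1/1*1/1) = [4/5, 1/1)
  emit 'c', narrow to [0/1, 1/10)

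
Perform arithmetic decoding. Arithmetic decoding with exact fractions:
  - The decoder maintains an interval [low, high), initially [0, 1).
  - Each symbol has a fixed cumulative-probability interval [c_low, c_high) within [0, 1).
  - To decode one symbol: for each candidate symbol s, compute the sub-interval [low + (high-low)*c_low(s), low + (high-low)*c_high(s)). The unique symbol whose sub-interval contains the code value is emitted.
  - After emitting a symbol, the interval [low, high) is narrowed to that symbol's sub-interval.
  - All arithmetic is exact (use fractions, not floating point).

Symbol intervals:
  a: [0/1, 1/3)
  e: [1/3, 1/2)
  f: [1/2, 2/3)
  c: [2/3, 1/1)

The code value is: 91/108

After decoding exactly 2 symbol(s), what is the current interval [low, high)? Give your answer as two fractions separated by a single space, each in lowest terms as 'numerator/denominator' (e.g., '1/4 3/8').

Answer: 5/6 8/9

Derivation:
Step 1: interval [0/1, 1/1), width = 1/1 - 0/1 = 1/1
  'a': [0/1 + 1/1*0/1, 0/1 + 1/1*1/3) = [0/1, 1/3)
  'e': [0/1 + 1/1*1/3, 0/1 + 1/1*1/2) = [1/3, 1/2)
  'f': [0/1 + 1/1*1/2, 0/1 + 1/1*2/3) = [1/2, 2/3)
  'c': [0/1 + 1/1*2/3, 0/1 + 1/1*1/1) = [2/3, 1/1) <- contains code 91/108
  emit 'c', narrow to [2/3, 1/1)
Step 2: interval [2/3, 1/1), width = 1/1 - 2/3 = 1/3
  'a': [2/3 + 1/3*0/1, 2/3 + 1/3*1/3) = [2/3, 7/9)
  'e': [2/3 + 1/3*1/3, 2/3 + 1/3*1/2) = [7/9, 5/6)
  'f': [2/3 + 1/3*1/2, 2/3 + 1/3*2/3) = [5/6, 8/9) <- contains code 91/108
  'c': [2/3 + 1/3*2/3, 2/3 + 1/3*1/1) = [8/9, 1/1)
  emit 'f', narrow to [5/6, 8/9)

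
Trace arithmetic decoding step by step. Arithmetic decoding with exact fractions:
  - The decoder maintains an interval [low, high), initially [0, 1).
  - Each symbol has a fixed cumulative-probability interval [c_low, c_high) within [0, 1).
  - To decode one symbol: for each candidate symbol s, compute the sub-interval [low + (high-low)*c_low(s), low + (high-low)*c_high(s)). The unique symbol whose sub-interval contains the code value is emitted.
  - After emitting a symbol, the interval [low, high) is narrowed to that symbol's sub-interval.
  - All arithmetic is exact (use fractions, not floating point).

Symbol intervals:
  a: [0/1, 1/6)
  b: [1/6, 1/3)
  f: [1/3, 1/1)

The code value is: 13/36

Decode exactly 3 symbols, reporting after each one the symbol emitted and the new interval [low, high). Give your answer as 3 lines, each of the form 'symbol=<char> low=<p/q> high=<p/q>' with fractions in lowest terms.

Answer: symbol=f low=1/3 high=1/1
symbol=a low=1/3 high=4/9
symbol=b low=19/54 high=10/27

Derivation:
Step 1: interval [0/1, 1/1), width = 1/1 - 0/1 = 1/1
  'a': [0/1 + 1/1*0/1, 0/1 + 1/1*1/6) = [0/1, 1/6)
  'b': [0/1 + 1/1*1/6, 0/1 + 1/1*1/3) = [1/6, 1/3)
  'f': [0/1 + 1/1*1/3, 0/1 + 1/1*1/1) = [1/3, 1/1) <- contains code 13/36
  emit 'f', narrow to [1/3, 1/1)
Step 2: interval [1/3, 1/1), width = 1/1 - 1/3 = 2/3
  'a': [1/3 + 2/3*0/1, 1/3 + 2/3*1/6) = [1/3, 4/9) <- contains code 13/36
  'b': [1/3 + 2/3*1/6, 1/3 + 2/3*1/3) = [4/9, 5/9)
  'f': [1/3 + 2/3*1/3, 1/3 + 2/3*1/1) = [5/9, 1/1)
  emit 'a', narrow to [1/3, 4/9)
Step 3: interval [1/3, 4/9), width = 4/9 - 1/3 = 1/9
  'a': [1/3 + 1/9*0/1, 1/3 + 1/9*1/6) = [1/3, 19/54)
  'b': [1/3 + 1/9*1/6, 1/3 + 1/9*1/3) = [19/54, 10/27) <- contains code 13/36
  'f': [1/3 + 1/9*1/3, 1/3 + 1/9*1/1) = [10/27, 4/9)
  emit 'b', narrow to [19/54, 10/27)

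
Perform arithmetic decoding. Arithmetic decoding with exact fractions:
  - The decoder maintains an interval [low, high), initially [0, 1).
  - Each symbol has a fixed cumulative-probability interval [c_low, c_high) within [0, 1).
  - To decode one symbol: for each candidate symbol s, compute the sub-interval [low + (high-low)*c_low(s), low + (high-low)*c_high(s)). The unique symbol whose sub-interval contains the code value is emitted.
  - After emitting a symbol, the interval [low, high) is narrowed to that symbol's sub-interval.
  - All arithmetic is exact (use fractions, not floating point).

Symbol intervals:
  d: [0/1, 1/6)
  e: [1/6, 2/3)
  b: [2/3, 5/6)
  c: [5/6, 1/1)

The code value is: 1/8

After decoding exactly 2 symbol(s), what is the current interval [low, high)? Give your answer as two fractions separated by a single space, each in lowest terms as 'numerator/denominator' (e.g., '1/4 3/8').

Answer: 1/9 5/36

Derivation:
Step 1: interval [0/1, 1/1), width = 1/1 - 0/1 = 1/1
  'd': [0/1 + 1/1*0/1, 0/1 + 1/1*1/6) = [0/1, 1/6) <- contains code 1/8
  'e': [0/1 + 1/1*1/6, 0/1 + 1/1*2/3) = [1/6, 2/3)
  'b': [0/1 + 1/1*2/3, 0/1 + 1/1*5/6) = [2/3, 5/6)
  'c': [0/1 + 1/1*5/6, 0/1 + 1/1*1/1) = [5/6, 1/1)
  emit 'd', narrow to [0/1, 1/6)
Step 2: interval [0/1, 1/6), width = 1/6 - 0/1 = 1/6
  'd': [0/1 + 1/6*0/1, 0/1 + 1/6*1/6) = [0/1, 1/36)
  'e': [0/1 + 1/6*1/6, 0/1 + 1/6*2/3) = [1/36, 1/9)
  'b': [0/1 + 1/6*2/3, 0/1 + 1/6*5/6) = [1/9, 5/36) <- contains code 1/8
  'c': [0/1 + 1/6*5/6, 0/1 + 1/6*1/1) = [5/36, 1/6)
  emit 'b', narrow to [1/9, 5/36)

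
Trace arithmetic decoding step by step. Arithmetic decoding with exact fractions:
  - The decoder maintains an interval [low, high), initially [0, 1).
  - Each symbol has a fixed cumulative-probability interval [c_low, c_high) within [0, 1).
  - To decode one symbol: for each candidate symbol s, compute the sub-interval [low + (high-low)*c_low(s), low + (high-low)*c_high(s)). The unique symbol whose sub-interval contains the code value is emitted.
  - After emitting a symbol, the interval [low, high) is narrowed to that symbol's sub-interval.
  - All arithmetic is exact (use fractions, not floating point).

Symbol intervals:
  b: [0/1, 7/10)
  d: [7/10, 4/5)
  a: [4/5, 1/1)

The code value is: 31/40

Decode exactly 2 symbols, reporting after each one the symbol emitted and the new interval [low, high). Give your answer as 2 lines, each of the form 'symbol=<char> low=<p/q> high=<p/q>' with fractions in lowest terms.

Answer: symbol=d low=7/10 high=4/5
symbol=d low=77/100 high=39/50

Derivation:
Step 1: interval [0/1, 1/1), width = 1/1 - 0/1 = 1/1
  'b': [0/1 + 1/1*0/1, 0/1 + 1/1*7/10) = [0/1, 7/10)
  'd': [0/1 + 1/1*7/10, 0/1 + 1/1*4/5) = [7/10, 4/5) <- contains code 31/40
  'a': [0/1 + 1/1*4/5, 0/1 + 1/1*1/1) = [4/5, 1/1)
  emit 'd', narrow to [7/10, 4/5)
Step 2: interval [7/10, 4/5), width = 4/5 - 7/10 = 1/10
  'b': [7/10 + 1/10*0/1, 7/10 + 1/10*7/10) = [7/10, 77/100)
  'd': [7/10 + 1/10*7/10, 7/10 + 1/10*4/5) = [77/100, 39/50) <- contains code 31/40
  'a': [7/10 + 1/10*4/5, 7/10 + 1/10*1/1) = [39/50, 4/5)
  emit 'd', narrow to [77/100, 39/50)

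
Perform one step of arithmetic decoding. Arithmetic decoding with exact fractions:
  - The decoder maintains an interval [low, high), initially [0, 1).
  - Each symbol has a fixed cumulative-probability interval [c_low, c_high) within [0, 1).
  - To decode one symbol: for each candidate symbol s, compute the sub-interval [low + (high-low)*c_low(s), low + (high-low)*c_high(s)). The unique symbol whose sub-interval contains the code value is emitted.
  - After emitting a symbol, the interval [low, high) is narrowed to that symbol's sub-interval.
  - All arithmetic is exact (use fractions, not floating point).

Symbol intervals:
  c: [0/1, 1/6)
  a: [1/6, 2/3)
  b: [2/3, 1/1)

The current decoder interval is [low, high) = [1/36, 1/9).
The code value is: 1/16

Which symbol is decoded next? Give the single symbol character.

Interval width = high − low = 1/9 − 1/36 = 1/12
Scaled code = (code − low) / width = (1/16 − 1/36) / 1/12 = 5/12
  c: [0/1, 1/6) 
  a: [1/6, 2/3) ← scaled code falls here ✓
  b: [2/3, 1/1) 

Answer: a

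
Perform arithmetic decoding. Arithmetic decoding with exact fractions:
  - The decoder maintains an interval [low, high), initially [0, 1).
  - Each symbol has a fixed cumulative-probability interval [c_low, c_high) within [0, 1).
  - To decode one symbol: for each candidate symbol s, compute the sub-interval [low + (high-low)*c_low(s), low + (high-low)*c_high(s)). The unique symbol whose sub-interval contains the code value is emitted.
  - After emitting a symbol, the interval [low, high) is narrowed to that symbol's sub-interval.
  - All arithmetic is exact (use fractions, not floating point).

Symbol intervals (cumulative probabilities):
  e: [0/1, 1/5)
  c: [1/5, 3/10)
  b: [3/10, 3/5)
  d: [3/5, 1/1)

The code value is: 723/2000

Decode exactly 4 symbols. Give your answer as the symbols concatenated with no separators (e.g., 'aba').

Answer: bcec

Derivation:
Step 1: interval [0/1, 1/1), width = 1/1 - 0/1 = 1/1
  'e': [0/1 + 1/1*0/1, 0/1 + 1/1*1/5) = [0/1, 1/5)
  'c': [0/1 + 1/1*1/5, 0/1 + 1/1*3/10) = [1/5, 3/10)
  'b': [0/1 + 1/1*3/10, 0/1 + 1/1*3/5) = [3/10, 3/5) <- contains code 723/2000
  'd': [0/1 + 1/1*3/5, 0/1 + 1/1*1/1) = [3/5, 1/1)
  emit 'b', narrow to [3/10, 3/5)
Step 2: interval [3/10, 3/5), width = 3/5 - 3/10 = 3/10
  'e': [3/10 + 3/10*0/1, 3/10 + 3/10*1/5) = [3/10, 9/25)
  'c': [3/10 + 3/10*1/5, 3/10 + 3/10*3/10) = [9/25, 39/100) <- contains code 723/2000
  'b': [3/10 + 3/10*3/10, 3/10 + 3/10*3/5) = [39/100, 12/25)
  'd': [3/10 + 3/10*3/5, 3/10 + 3/10*1/1) = [12/25, 3/5)
  emit 'c', narrow to [9/25, 39/100)
Step 3: interval [9/25, 39/100), width = 39/100 - 9/25 = 3/100
  'e': [9/25 + 3/100*0/1, 9/25 + 3/100*1/5) = [9/25, 183/500) <- contains code 723/2000
  'c': [9/25 + 3/100*1/5, 9/25 + 3/100*3/10) = [183/500, 369/1000)
  'b': [9/25 + 3/100*3/10, 9/25 + 3/100*3/5) = [369/1000, 189/500)
  'd': [9/25 + 3/100*3/5, 9/25 + 3/100*1/1) = [189/500, 39/100)
  emit 'e', narrow to [9/25, 183/500)
Step 4: interval [9/25, 183/500), width = 183/500 - 9/25 = 3/500
  'e': [9/25 + 3/500*0/1, 9/25 + 3/500*1/5) = [9/25, 903/2500)
  'c': [9/25 + 3/500*1/5, 9/25 + 3/500*3/10) = [903/2500, 1809/5000) <- contains code 723/2000
  'b': [9/25 + 3/500*3/10, 9/25 + 3/500*3/5) = [1809/5000, 909/2500)
  'd': [9/25 + 3/500*3/5, 9/25 + 3/500*1/1) = [909/2500, 183/500)
  emit 'c', narrow to [903/2500, 1809/5000)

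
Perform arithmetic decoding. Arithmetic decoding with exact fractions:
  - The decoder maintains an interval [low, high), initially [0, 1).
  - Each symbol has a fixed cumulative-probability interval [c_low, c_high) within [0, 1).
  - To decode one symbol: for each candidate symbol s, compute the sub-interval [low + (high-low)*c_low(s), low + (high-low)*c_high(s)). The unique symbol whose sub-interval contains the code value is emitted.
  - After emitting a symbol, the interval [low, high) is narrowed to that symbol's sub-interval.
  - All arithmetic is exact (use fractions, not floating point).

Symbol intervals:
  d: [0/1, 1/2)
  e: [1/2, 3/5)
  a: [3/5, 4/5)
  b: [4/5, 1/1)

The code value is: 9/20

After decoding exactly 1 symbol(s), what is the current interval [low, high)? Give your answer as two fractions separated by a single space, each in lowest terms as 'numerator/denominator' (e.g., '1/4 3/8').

Step 1: interval [0/1, 1/1), width = 1/1 - 0/1 = 1/1
  'd': [0/1 + 1/1*0/1, 0/1 + 1/1*1/2) = [0/1, 1/2) <- contains code 9/20
  'e': [0/1 + 1/1*1/2, 0/1 + 1/1*3/5) = [1/2, 3/5)
  'a': [0/1 + 1/1*3/5, 0/1 + 1/1*4/5) = [3/5, 4/5)
  'b': [0/1 + 1/1*4/5, 0/1 + 1/1*1/1) = [4/5, 1/1)
  emit 'd', narrow to [0/1, 1/2)

Answer: 0/1 1/2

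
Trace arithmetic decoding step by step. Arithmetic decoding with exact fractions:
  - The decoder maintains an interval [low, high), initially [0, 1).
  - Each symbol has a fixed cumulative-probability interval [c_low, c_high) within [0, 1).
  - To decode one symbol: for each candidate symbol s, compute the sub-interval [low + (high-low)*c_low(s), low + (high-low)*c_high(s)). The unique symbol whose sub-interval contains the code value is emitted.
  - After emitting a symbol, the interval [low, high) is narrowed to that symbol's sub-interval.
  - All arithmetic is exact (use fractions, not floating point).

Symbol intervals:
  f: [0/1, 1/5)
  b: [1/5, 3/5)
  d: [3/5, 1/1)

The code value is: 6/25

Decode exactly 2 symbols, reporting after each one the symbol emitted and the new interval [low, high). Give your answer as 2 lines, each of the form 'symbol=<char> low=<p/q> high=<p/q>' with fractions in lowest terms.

Answer: symbol=b low=1/5 high=3/5
symbol=f low=1/5 high=7/25

Derivation:
Step 1: interval [0/1, 1/1), width = 1/1 - 0/1 = 1/1
  'f': [0/1 + 1/1*0/1, 0/1 + 1/1*1/5) = [0/1, 1/5)
  'b': [0/1 + 1/1*1/5, 0/1 + 1/1*3/5) = [1/5, 3/5) <- contains code 6/25
  'd': [0/1 + 1/1*3/5, 0/1 + 1/1*1/1) = [3/5, 1/1)
  emit 'b', narrow to [1/5, 3/5)
Step 2: interval [1/5, 3/5), width = 3/5 - 1/5 = 2/5
  'f': [1/5 + 2/5*0/1, 1/5 + 2/5*1/5) = [1/5, 7/25) <- contains code 6/25
  'b': [1/5 + 2/5*1/5, 1/5 + 2/5*3/5) = [7/25, 11/25)
  'd': [1/5 + 2/5*3/5, 1/5 + 2/5*1/1) = [11/25, 3/5)
  emit 'f', narrow to [1/5, 7/25)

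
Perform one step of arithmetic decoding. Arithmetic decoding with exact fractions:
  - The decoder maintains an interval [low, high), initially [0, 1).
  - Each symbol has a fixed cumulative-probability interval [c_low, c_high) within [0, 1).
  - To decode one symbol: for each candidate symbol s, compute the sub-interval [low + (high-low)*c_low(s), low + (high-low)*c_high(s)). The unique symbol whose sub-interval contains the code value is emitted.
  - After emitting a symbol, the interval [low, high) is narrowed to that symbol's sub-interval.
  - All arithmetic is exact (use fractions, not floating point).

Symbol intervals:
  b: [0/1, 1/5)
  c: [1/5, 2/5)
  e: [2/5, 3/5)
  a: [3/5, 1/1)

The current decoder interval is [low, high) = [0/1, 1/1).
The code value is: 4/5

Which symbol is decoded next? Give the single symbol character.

Answer: a

Derivation:
Interval width = high − low = 1/1 − 0/1 = 1/1
Scaled code = (code − low) / width = (4/5 − 0/1) / 1/1 = 4/5
  b: [0/1, 1/5) 
  c: [1/5, 2/5) 
  e: [2/5, 3/5) 
  a: [3/5, 1/1) ← scaled code falls here ✓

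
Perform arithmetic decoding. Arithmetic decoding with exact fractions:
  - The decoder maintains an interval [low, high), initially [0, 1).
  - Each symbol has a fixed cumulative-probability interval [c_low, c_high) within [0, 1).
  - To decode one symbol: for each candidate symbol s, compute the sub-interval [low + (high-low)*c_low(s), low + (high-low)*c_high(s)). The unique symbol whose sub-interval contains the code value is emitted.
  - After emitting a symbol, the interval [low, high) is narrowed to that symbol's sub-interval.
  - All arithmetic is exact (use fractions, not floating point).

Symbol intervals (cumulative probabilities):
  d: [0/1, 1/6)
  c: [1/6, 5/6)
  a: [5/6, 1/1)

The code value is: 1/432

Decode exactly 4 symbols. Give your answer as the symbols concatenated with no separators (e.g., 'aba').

Answer: dddc

Derivation:
Step 1: interval [0/1, 1/1), width = 1/1 - 0/1 = 1/1
  'd': [0/1 + 1/1*0/1, 0/1 + 1/1*1/6) = [0/1, 1/6) <- contains code 1/432
  'c': [0/1 + 1/1*1/6, 0/1 + 1/1*5/6) = [1/6, 5/6)
  'a': [0/1 + 1/1*5/6, 0/1 + 1/1*1/1) = [5/6, 1/1)
  emit 'd', narrow to [0/1, 1/6)
Step 2: interval [0/1, 1/6), width = 1/6 - 0/1 = 1/6
  'd': [0/1 + 1/6*0/1, 0/1 + 1/6*1/6) = [0/1, 1/36) <- contains code 1/432
  'c': [0/1 + 1/6*1/6, 0/1 + 1/6*5/6) = [1/36, 5/36)
  'a': [0/1 + 1/6*5/6, 0/1 + 1/6*1/1) = [5/36, 1/6)
  emit 'd', narrow to [0/1, 1/36)
Step 3: interval [0/1, 1/36), width = 1/36 - 0/1 = 1/36
  'd': [0/1 + 1/36*0/1, 0/1 + 1/36*1/6) = [0/1, 1/216) <- contains code 1/432
  'c': [0/1 + 1/36*1/6, 0/1 + 1/36*5/6) = [1/216, 5/216)
  'a': [0/1 + 1/36*5/6, 0/1 + 1/36*1/1) = [5/216, 1/36)
  emit 'd', narrow to [0/1, 1/216)
Step 4: interval [0/1, 1/216), width = 1/216 - 0/1 = 1/216
  'd': [0/1 + 1/216*0/1, 0/1 + 1/216*1/6) = [0/1, 1/1296)
  'c': [0/1 + 1/216*1/6, 0/1 + 1/216*5/6) = [1/1296, 5/1296) <- contains code 1/432
  'a': [0/1 + 1/216*5/6, 0/1 + 1/216*1/1) = [5/1296, 1/216)
  emit 'c', narrow to [1/1296, 5/1296)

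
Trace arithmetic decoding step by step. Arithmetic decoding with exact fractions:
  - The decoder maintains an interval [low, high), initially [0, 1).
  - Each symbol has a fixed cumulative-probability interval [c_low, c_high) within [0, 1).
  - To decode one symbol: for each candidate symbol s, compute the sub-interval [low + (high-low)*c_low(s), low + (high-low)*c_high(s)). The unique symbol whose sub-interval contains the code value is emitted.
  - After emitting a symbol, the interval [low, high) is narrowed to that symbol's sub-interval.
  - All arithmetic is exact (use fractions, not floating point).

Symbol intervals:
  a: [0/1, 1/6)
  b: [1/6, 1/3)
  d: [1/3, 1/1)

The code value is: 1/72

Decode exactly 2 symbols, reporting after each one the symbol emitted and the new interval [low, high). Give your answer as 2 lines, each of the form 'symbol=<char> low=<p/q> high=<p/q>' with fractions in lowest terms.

Answer: symbol=a low=0/1 high=1/6
symbol=a low=0/1 high=1/36

Derivation:
Step 1: interval [0/1, 1/1), width = 1/1 - 0/1 = 1/1
  'a': [0/1 + 1/1*0/1, 0/1 + 1/1*1/6) = [0/1, 1/6) <- contains code 1/72
  'b': [0/1 + 1/1*1/6, 0/1 + 1/1*1/3) = [1/6, 1/3)
  'd': [0/1 + 1/1*1/3, 0/1 + 1/1*1/1) = [1/3, 1/1)
  emit 'a', narrow to [0/1, 1/6)
Step 2: interval [0/1, 1/6), width = 1/6 - 0/1 = 1/6
  'a': [0/1 + 1/6*0/1, 0/1 + 1/6*1/6) = [0/1, 1/36) <- contains code 1/72
  'b': [0/1 + 1/6*1/6, 0/1 + 1/6*1/3) = [1/36, 1/18)
  'd': [0/1 + 1/6*1/3, 0/1 + 1/6*1/1) = [1/18, 1/6)
  emit 'a', narrow to [0/1, 1/36)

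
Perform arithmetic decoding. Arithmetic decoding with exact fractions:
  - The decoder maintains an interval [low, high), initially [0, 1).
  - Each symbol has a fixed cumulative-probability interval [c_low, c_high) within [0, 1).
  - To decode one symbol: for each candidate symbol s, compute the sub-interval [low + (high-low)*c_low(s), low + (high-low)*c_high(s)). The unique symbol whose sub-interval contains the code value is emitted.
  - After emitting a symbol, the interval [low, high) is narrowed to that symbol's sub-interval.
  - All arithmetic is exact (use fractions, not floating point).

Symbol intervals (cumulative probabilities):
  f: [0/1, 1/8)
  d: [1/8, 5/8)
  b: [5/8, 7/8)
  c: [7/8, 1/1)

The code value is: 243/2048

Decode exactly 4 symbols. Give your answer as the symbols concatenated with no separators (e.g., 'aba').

Answer: fcdc

Derivation:
Step 1: interval [0/1, 1/1), width = 1/1 - 0/1 = 1/1
  'f': [0/1 + 1/1*0/1, 0/1 + 1/1*1/8) = [0/1, 1/8) <- contains code 243/2048
  'd': [0/1 + 1/1*1/8, 0/1 + 1/1*5/8) = [1/8, 5/8)
  'b': [0/1 + 1/1*5/8, 0/1 + 1/1*7/8) = [5/8, 7/8)
  'c': [0/1 + 1/1*7/8, 0/1 + 1/1*1/1) = [7/8, 1/1)
  emit 'f', narrow to [0/1, 1/8)
Step 2: interval [0/1, 1/8), width = 1/8 - 0/1 = 1/8
  'f': [0/1 + 1/8*0/1, 0/1 + 1/8*1/8) = [0/1, 1/64)
  'd': [0/1 + 1/8*1/8, 0/1 + 1/8*5/8) = [1/64, 5/64)
  'b': [0/1 + 1/8*5/8, 0/1 + 1/8*7/8) = [5/64, 7/64)
  'c': [0/1 + 1/8*7/8, 0/1 + 1/8*1/1) = [7/64, 1/8) <- contains code 243/2048
  emit 'c', narrow to [7/64, 1/8)
Step 3: interval [7/64, 1/8), width = 1/8 - 7/64 = 1/64
  'f': [7/64 + 1/64*0/1, 7/64 + 1/64*1/8) = [7/64, 57/512)
  'd': [7/64 + 1/64*1/8, 7/64 + 1/64*5/8) = [57/512, 61/512) <- contains code 243/2048
  'b': [7/64 + 1/64*5/8, 7/64 + 1/64*7/8) = [61/512, 63/512)
  'c': [7/64 + 1/64*7/8, 7/64 + 1/64*1/1) = [63/512, 1/8)
  emit 'd', narrow to [57/512, 61/512)
Step 4: interval [57/512, 61/512), width = 61/512 - 57/512 = 1/128
  'f': [57/512 + 1/128*0/1, 57/512 + 1/128*1/8) = [57/512, 115/1024)
  'd': [57/512 + 1/128*1/8, 57/512 + 1/128*5/8) = [115/1024, 119/1024)
  'b': [57/512 + 1/128*5/8, 57/512 + 1/128*7/8) = [119/1024, 121/1024)
  'c': [57/512 + 1/128*7/8, 57/512 + 1/128*1/1) = [121/1024, 61/512) <- contains code 243/2048
  emit 'c', narrow to [121/1024, 61/512)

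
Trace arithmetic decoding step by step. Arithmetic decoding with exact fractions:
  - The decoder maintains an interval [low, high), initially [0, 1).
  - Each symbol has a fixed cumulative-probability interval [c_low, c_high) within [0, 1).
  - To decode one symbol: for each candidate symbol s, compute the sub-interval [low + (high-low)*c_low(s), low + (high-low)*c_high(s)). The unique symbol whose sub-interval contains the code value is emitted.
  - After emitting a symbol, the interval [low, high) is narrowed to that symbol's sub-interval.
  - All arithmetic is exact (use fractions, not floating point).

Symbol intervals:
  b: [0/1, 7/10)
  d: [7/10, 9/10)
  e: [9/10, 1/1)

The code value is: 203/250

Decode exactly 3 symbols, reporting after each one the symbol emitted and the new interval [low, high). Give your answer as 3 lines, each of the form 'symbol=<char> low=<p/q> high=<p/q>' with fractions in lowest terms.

Answer: symbol=d low=7/10 high=9/10
symbol=b low=7/10 high=21/25
symbol=d low=399/500 high=413/500

Derivation:
Step 1: interval [0/1, 1/1), width = 1/1 - 0/1 = 1/1
  'b': [0/1 + 1/1*0/1, 0/1 + 1/1*7/10) = [0/1, 7/10)
  'd': [0/1 + 1/1*7/10, 0/1 + 1/1*9/10) = [7/10, 9/10) <- contains code 203/250
  'e': [0/1 + 1/1*9/10, 0/1 + 1/1*1/1) = [9/10, 1/1)
  emit 'd', narrow to [7/10, 9/10)
Step 2: interval [7/10, 9/10), width = 9/10 - 7/10 = 1/5
  'b': [7/10 + 1/5*0/1, 7/10 + 1/5*7/10) = [7/10, 21/25) <- contains code 203/250
  'd': [7/10 + 1/5*7/10, 7/10 + 1/5*9/10) = [21/25, 22/25)
  'e': [7/10 + 1/5*9/10, 7/10 + 1/5*1/1) = [22/25, 9/10)
  emit 'b', narrow to [7/10, 21/25)
Step 3: interval [7/10, 21/25), width = 21/25 - 7/10 = 7/50
  'b': [7/10 + 7/50*0/1, 7/10 + 7/50*7/10) = [7/10, 399/500)
  'd': [7/10 + 7/50*7/10, 7/10 + 7/50*9/10) = [399/500, 413/500) <- contains code 203/250
  'e': [7/10 + 7/50*9/10, 7/10 + 7/50*1/1) = [413/500, 21/25)
  emit 'd', narrow to [399/500, 413/500)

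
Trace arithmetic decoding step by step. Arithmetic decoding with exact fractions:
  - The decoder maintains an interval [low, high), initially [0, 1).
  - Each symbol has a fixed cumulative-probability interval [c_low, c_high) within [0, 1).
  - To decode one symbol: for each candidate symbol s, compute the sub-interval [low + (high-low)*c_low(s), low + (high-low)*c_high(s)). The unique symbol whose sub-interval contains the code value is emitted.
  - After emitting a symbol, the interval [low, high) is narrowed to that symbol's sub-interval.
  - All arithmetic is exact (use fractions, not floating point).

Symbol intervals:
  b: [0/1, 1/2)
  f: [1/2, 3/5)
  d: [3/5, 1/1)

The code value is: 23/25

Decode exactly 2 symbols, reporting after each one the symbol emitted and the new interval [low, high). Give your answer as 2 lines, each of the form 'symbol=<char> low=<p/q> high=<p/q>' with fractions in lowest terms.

Answer: symbol=d low=3/5 high=1/1
symbol=d low=21/25 high=1/1

Derivation:
Step 1: interval [0/1, 1/1), width = 1/1 - 0/1 = 1/1
  'b': [0/1 + 1/1*0/1, 0/1 + 1/1*1/2) = [0/1, 1/2)
  'f': [0/1 + 1/1*1/2, 0/1 + 1/1*3/5) = [1/2, 3/5)
  'd': [0/1 + 1/1*3/5, 0/1 + 1/1*1/1) = [3/5, 1/1) <- contains code 23/25
  emit 'd', narrow to [3/5, 1/1)
Step 2: interval [3/5, 1/1), width = 1/1 - 3/5 = 2/5
  'b': [3/5 + 2/5*0/1, 3/5 + 2/5*1/2) = [3/5, 4/5)
  'f': [3/5 + 2/5*1/2, 3/5 + 2/5*3/5) = [4/5, 21/25)
  'd': [3/5 + 2/5*3/5, 3/5 + 2/5*1/1) = [21/25, 1/1) <- contains code 23/25
  emit 'd', narrow to [21/25, 1/1)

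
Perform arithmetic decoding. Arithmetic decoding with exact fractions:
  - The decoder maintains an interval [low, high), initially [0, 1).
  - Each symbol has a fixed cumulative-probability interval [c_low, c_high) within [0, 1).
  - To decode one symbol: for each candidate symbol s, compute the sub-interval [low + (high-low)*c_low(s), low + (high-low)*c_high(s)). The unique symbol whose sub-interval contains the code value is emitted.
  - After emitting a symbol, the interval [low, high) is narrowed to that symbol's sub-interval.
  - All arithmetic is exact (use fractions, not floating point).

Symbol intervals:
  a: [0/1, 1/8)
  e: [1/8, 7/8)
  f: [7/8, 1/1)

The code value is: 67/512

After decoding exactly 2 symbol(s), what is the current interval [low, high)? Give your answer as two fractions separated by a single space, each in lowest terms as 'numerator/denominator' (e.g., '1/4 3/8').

Answer: 1/8 7/32

Derivation:
Step 1: interval [0/1, 1/1), width = 1/1 - 0/1 = 1/1
  'a': [0/1 + 1/1*0/1, 0/1 + 1/1*1/8) = [0/1, 1/8)
  'e': [0/1 + 1/1*1/8, 0/1 + 1/1*7/8) = [1/8, 7/8) <- contains code 67/512
  'f': [0/1 + 1/1*7/8, 0/1 + 1/1*1/1) = [7/8, 1/1)
  emit 'e', narrow to [1/8, 7/8)
Step 2: interval [1/8, 7/8), width = 7/8 - 1/8 = 3/4
  'a': [1/8 + 3/4*0/1, 1/8 + 3/4*1/8) = [1/8, 7/32) <- contains code 67/512
  'e': [1/8 + 3/4*1/8, 1/8 + 3/4*7/8) = [7/32, 25/32)
  'f': [1/8 + 3/4*7/8, 1/8 + 3/4*1/1) = [25/32, 7/8)
  emit 'a', narrow to [1/8, 7/32)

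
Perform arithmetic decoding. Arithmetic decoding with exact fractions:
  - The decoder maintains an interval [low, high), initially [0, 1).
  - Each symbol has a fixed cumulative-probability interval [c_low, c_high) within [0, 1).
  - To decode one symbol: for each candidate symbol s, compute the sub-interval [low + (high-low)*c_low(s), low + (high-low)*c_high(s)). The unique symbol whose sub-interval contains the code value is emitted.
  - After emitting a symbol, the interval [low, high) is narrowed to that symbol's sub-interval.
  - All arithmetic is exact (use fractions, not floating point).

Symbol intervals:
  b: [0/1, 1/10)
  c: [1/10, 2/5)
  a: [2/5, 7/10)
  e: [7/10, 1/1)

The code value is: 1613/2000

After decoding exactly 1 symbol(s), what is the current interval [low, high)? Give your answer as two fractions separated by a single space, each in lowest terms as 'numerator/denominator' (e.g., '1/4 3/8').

Answer: 7/10 1/1

Derivation:
Step 1: interval [0/1, 1/1), width = 1/1 - 0/1 = 1/1
  'b': [0/1 + 1/1*0/1, 0/1 + 1/1*1/10) = [0/1, 1/10)
  'c': [0/1 + 1/1*1/10, 0/1 + 1/1*2/5) = [1/10, 2/5)
  'a': [0/1 + 1/1*2/5, 0/1 + 1/1*7/10) = [2/5, 7/10)
  'e': [0/1 + 1/1*7/10, 0/1 + 1/1*1/1) = [7/10, 1/1) <- contains code 1613/2000
  emit 'e', narrow to [7/10, 1/1)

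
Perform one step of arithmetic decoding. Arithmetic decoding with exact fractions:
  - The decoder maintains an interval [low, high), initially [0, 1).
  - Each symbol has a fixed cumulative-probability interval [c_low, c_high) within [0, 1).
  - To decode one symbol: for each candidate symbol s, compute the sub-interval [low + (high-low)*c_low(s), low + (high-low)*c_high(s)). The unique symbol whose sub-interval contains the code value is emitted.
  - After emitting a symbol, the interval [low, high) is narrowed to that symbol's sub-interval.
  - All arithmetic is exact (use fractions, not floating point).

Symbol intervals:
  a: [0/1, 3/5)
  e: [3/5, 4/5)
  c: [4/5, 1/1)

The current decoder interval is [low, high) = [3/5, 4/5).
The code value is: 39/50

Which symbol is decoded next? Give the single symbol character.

Interval width = high − low = 4/5 − 3/5 = 1/5
Scaled code = (code − low) / width = (39/50 − 3/5) / 1/5 = 9/10
  a: [0/1, 3/5) 
  e: [3/5, 4/5) 
  c: [4/5, 1/1) ← scaled code falls here ✓

Answer: c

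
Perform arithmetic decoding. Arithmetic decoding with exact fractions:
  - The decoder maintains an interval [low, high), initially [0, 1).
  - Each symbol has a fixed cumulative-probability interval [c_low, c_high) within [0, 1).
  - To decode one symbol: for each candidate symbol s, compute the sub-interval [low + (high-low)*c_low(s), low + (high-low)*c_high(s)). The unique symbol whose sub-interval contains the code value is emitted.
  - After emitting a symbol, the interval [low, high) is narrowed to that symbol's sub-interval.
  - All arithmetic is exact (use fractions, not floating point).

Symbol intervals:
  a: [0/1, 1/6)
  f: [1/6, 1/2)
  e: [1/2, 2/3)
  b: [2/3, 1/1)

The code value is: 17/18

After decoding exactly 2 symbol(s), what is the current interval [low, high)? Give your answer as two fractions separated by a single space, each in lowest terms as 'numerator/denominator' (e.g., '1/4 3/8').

Answer: 8/9 1/1

Derivation:
Step 1: interval [0/1, 1/1), width = 1/1 - 0/1 = 1/1
  'a': [0/1 + 1/1*0/1, 0/1 + 1/1*1/6) = [0/1, 1/6)
  'f': [0/1 + 1/1*1/6, 0/1 + 1/1*1/2) = [1/6, 1/2)
  'e': [0/1 + 1/1*1/2, 0/1 + 1/1*2/3) = [1/2, 2/3)
  'b': [0/1 + 1/1*2/3, 0/1 + 1/1*1/1) = [2/3, 1/1) <- contains code 17/18
  emit 'b', narrow to [2/3, 1/1)
Step 2: interval [2/3, 1/1), width = 1/1 - 2/3 = 1/3
  'a': [2/3 + 1/3*0/1, 2/3 + 1/3*1/6) = [2/3, 13/18)
  'f': [2/3 + 1/3*1/6, 2/3 + 1/3*1/2) = [13/18, 5/6)
  'e': [2/3 + 1/3*1/2, 2/3 + 1/3*2/3) = [5/6, 8/9)
  'b': [2/3 + 1/3*2/3, 2/3 + 1/3*1/1) = [8/9, 1/1) <- contains code 17/18
  emit 'b', narrow to [8/9, 1/1)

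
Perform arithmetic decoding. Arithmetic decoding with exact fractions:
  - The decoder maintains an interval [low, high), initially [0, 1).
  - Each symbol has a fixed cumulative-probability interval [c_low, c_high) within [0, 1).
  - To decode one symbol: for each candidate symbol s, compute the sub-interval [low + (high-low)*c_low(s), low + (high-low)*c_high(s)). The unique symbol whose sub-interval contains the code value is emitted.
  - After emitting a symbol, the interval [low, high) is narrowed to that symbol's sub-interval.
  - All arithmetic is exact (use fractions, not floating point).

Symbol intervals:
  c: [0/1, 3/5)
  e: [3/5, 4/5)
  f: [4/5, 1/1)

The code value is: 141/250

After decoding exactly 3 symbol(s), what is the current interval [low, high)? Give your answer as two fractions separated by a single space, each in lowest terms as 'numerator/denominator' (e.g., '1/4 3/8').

Answer: 69/125 72/125

Derivation:
Step 1: interval [0/1, 1/1), width = 1/1 - 0/1 = 1/1
  'c': [0/1 + 1/1*0/1, 0/1 + 1/1*3/5) = [0/1, 3/5) <- contains code 141/250
  'e': [0/1 + 1/1*3/5, 0/1 + 1/1*4/5) = [3/5, 4/5)
  'f': [0/1 + 1/1*4/5, 0/1 + 1/1*1/1) = [4/5, 1/1)
  emit 'c', narrow to [0/1, 3/5)
Step 2: interval [0/1, 3/5), width = 3/5 - 0/1 = 3/5
  'c': [0/1 + 3/5*0/1, 0/1 + 3/5*3/5) = [0/1, 9/25)
  'e': [0/1 + 3/5*3/5, 0/1 + 3/5*4/5) = [9/25, 12/25)
  'f': [0/1 + 3/5*4/5, 0/1 + 3/5*1/1) = [12/25, 3/5) <- contains code 141/250
  emit 'f', narrow to [12/25, 3/5)
Step 3: interval [12/25, 3/5), width = 3/5 - 12/25 = 3/25
  'c': [12/25 + 3/25*0/1, 12/25 + 3/25*3/5) = [12/25, 69/125)
  'e': [12/25 + 3/25*3/5, 12/25 + 3/25*4/5) = [69/125, 72/125) <- contains code 141/250
  'f': [12/25 + 3/25*4/5, 12/25 + 3/25*1/1) = [72/125, 3/5)
  emit 'e', narrow to [69/125, 72/125)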